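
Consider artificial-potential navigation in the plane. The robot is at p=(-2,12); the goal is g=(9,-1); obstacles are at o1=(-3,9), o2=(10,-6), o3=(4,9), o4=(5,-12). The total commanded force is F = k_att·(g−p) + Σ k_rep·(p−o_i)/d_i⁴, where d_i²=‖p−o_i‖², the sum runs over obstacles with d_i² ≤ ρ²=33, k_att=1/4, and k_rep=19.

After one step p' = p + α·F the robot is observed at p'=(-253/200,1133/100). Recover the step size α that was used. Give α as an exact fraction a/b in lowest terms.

F_att = 1/4·(g−p) = 1/4·(11,-13) = (2.7500,-3.2500)
o1: d²=10 ≤ ρ²=33; F_rep = 19·(1,3)/10² = (0.1900,0.5700)
o2: d²=468 > ρ²=33 → inactive
o3: d²=45 > ρ²=33 → inactive
o4: d²=625 > ρ²=33 → inactive
F = F_att + ΣF_rep = (2.9400,-2.6800)
Δp = p'−p = (0.7350,-0.6700); α = Δx/Fx = (147/200) / (147/50) = 1/4
check: Δy/Fy = (-67/100) / (-67/25) = 1/4 ✓

α = 1/4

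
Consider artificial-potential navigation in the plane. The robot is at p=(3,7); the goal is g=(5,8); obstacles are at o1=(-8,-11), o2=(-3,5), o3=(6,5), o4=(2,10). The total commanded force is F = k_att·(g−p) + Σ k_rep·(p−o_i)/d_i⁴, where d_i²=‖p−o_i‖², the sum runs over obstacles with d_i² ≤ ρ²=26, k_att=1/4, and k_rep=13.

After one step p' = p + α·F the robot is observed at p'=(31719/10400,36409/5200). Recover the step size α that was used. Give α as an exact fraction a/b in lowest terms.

F_att = 1/4·(g−p) = 1/4·(2,1) = (0.5000,0.2500)
o1: d²=445 > ρ²=26 → inactive
o2: d²=40 > ρ²=26 → inactive
o3: d²=13 ≤ ρ²=26; F_rep = 13·(-3,2)/13² = (-0.2308,0.1538)
o4: d²=10 ≤ ρ²=26; F_rep = 13·(1,-3)/10² = (0.1300,-0.3900)
F = F_att + ΣF_rep = (0.3992,0.0138)
Δp = p'−p = (0.0499,0.0017); α = Δx/Fx = (519/10400) / (519/1300) = 1/8
check: Δy/Fy = (9/5200) / (9/650) = 1/8 ✓

α = 1/8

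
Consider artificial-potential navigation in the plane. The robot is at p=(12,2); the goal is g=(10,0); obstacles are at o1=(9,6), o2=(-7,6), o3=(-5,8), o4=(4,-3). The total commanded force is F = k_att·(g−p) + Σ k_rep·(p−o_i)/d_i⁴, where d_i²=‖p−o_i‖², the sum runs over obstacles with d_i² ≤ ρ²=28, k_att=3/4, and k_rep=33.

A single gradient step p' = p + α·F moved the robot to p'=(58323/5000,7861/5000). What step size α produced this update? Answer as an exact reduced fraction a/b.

α = 1/4

F_att = 3/4·(g−p) = 3/4·(-2,-2) = (-1.5000,-1.5000)
o1: d²=25 ≤ ρ²=28; F_rep = 33·(3,-4)/25² = (0.1584,-0.2112)
o2: d²=377 > ρ²=28 → inactive
o3: d²=325 > ρ²=28 → inactive
o4: d²=89 > ρ²=28 → inactive
F = F_att + ΣF_rep = (-1.3416,-1.7112)
Δp = p'−p = (-0.3354,-0.4278); α = Δx/Fx = (-1677/5000) / (-1677/1250) = 1/4
check: Δy/Fy = (-2139/5000) / (-2139/1250) = 1/4 ✓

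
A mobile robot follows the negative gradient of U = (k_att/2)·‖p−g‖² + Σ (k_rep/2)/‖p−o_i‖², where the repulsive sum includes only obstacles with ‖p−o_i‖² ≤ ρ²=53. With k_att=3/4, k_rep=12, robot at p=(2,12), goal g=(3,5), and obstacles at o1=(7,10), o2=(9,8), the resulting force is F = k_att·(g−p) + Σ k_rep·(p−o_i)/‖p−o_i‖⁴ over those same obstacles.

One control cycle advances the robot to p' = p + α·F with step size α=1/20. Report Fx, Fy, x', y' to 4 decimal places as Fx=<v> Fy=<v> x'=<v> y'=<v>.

Fx=0.6787 Fy=-5.2215 x'=2.0339 y'=11.7389

F_att = 3/4·(g−p) = 3/4·(1,-7) = (0.7500,-5.2500)
o1: d²=29 ≤ ρ²=53; F_rep = 12·(-5,2)/29² = (-0.0713,0.0285)
o2: d²=65 > ρ²=53 → inactive
F = F_att + ΣF_rep = (0.6787,-5.2215)
p' = p + 1/20·F = (2.0339,11.7389)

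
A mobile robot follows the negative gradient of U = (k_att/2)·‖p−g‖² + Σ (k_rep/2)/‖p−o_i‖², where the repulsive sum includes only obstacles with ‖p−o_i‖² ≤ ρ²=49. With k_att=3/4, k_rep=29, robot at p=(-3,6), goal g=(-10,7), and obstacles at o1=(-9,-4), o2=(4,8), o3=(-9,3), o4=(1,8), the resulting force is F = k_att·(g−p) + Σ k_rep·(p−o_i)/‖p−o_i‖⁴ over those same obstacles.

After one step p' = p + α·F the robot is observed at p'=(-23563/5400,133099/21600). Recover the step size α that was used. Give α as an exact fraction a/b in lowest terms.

α = 1/4

F_att = 3/4·(g−p) = 3/4·(-7,1) = (-5.2500,0.7500)
o1: d²=136 > ρ²=49 → inactive
o2: d²=53 > ρ²=49 → inactive
o3: d²=45 ≤ ρ²=49; F_rep = 29·(6,3)/45² = (0.0859,0.0430)
o4: d²=20 ≤ ρ²=49; F_rep = 29·(-4,-2)/20² = (-0.2900,-0.1450)
F = F_att + ΣF_rep = (-5.4541,0.6480)
Δp = p'−p = (-1.3635,0.1620); α = Δx/Fx = (-7363/5400) / (-7363/1350) = 1/4
check: Δy/Fy = (3499/21600) / (3499/5400) = 1/4 ✓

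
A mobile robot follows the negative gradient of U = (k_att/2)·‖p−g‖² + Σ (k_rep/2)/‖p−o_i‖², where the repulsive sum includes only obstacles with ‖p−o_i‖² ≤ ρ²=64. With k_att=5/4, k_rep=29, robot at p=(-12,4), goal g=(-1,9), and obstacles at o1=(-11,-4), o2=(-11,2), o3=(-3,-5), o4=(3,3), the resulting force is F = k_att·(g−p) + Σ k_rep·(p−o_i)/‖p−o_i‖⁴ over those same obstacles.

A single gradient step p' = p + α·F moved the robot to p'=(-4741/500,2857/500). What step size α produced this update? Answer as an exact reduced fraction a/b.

F_att = 5/4·(g−p) = 5/4·(11,5) = (13.7500,6.2500)
o1: d²=65 > ρ²=64 → inactive
o2: d²=5 ≤ ρ²=64; F_rep = 29·(-1,2)/5² = (-1.1600,2.3200)
o3: d²=162 > ρ²=64 → inactive
o4: d²=226 > ρ²=64 → inactive
F = F_att + ΣF_rep = (12.5900,8.5700)
Δp = p'−p = (2.5180,1.7140); α = Δx/Fx = (1259/500) / (1259/100) = 1/5
check: Δy/Fy = (857/500) / (857/100) = 1/5 ✓

α = 1/5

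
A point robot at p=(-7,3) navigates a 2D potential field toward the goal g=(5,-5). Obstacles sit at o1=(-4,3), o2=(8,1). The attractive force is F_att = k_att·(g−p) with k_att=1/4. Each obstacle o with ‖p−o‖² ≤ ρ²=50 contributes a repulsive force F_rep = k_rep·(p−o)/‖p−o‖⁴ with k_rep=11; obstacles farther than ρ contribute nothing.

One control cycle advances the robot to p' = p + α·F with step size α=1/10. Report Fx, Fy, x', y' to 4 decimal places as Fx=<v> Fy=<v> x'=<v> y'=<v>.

Fx=2.5926 Fy=-2.0000 x'=-6.7407 y'=2.8000

F_att = 1/4·(g−p) = 1/4·(12,-8) = (3.0000,-2.0000)
o1: d²=9 ≤ ρ²=50; F_rep = 11·(-3,0)/9² = (-0.4074,0.0000)
o2: d²=229 > ρ²=50 → inactive
F = F_att + ΣF_rep = (2.5926,-2.0000)
p' = p + 1/10·F = (-6.7407,2.8000)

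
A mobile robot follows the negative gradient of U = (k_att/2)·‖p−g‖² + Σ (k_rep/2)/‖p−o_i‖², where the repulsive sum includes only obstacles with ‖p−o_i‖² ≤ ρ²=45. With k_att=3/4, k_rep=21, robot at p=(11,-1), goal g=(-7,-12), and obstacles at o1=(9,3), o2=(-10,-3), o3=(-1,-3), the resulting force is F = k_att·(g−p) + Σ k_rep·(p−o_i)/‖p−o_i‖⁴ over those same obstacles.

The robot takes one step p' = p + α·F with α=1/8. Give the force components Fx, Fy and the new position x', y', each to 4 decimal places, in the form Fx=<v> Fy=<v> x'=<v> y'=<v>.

F_att = 3/4·(g−p) = 3/4·(-18,-11) = (-13.5000,-8.2500)
o1: d²=20 ≤ ρ²=45; F_rep = 21·(2,-4)/20² = (0.1050,-0.2100)
o2: d²=445 > ρ²=45 → inactive
o3: d²=148 > ρ²=45 → inactive
F = F_att + ΣF_rep = (-13.3950,-8.4600)
p' = p + 1/8·F = (9.3256,-2.0575)

Fx=-13.3950 Fy=-8.4600 x'=9.3256 y'=-2.0575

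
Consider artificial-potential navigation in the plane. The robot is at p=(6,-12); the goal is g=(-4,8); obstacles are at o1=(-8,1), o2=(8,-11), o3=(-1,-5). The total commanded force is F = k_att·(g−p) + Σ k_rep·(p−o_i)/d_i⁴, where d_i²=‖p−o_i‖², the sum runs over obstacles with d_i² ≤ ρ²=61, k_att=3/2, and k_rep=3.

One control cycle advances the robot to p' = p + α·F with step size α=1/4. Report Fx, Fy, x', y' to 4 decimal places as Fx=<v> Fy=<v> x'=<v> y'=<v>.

F_att = 3/2·(g−p) = 3/2·(-10,20) = (-15.0000,30.0000)
o1: d²=365 > ρ²=61 → inactive
o2: d²=5 ≤ ρ²=61; F_rep = 3·(-2,-1)/5² = (-0.2400,-0.1200)
o3: d²=98 > ρ²=61 → inactive
F = F_att + ΣF_rep = (-15.2400,29.8800)
p' = p + 1/4·F = (2.1900,-4.5300)

Fx=-15.2400 Fy=29.8800 x'=2.1900 y'=-4.5300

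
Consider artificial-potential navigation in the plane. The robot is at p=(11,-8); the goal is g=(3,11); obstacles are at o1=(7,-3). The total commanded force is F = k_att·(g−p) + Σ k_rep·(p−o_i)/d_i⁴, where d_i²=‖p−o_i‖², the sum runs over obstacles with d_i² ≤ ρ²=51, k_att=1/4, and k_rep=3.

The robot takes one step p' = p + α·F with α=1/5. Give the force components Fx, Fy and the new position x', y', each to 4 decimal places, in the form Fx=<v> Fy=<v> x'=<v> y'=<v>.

Fx=-1.9929 Fy=4.7411 x'=10.6014 y'=-7.0518

F_att = 1/4·(g−p) = 1/4·(-8,19) = (-2.0000,4.7500)
o1: d²=41 ≤ ρ²=51; F_rep = 3·(4,-5)/41² = (0.0071,-0.0089)
F = F_att + ΣF_rep = (-1.9929,4.7411)
p' = p + 1/5·F = (10.6014,-7.0518)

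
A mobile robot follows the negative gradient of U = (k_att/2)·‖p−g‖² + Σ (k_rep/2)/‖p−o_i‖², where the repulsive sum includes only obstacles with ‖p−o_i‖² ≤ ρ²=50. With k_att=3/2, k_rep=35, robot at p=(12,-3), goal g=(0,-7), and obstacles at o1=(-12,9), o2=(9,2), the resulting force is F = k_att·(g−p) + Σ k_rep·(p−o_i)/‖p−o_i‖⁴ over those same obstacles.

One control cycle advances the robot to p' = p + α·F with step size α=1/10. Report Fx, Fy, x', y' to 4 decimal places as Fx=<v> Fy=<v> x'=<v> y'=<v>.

Fx=-17.9092 Fy=-6.1514 x'=10.2091 y'=-3.6151

F_att = 3/2·(g−p) = 3/2·(-12,-4) = (-18.0000,-6.0000)
o1: d²=720 > ρ²=50 → inactive
o2: d²=34 ≤ ρ²=50; F_rep = 35·(3,-5)/34² = (0.0908,-0.1514)
F = F_att + ΣF_rep = (-17.9092,-6.1514)
p' = p + 1/10·F = (10.2091,-3.6151)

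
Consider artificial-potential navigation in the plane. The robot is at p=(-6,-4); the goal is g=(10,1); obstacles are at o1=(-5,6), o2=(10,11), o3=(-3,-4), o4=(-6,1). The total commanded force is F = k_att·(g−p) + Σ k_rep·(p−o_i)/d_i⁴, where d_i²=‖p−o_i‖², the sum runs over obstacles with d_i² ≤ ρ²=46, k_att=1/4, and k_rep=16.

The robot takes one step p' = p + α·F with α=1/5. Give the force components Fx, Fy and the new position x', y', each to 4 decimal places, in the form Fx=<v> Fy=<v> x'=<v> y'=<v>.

Fx=3.4074 Fy=1.1220 x'=-5.3185 y'=-3.7756

F_att = 1/4·(g−p) = 1/4·(16,5) = (4.0000,1.2500)
o1: d²=101 > ρ²=46 → inactive
o2: d²=481 > ρ²=46 → inactive
o3: d²=9 ≤ ρ²=46; F_rep = 16·(-3,0)/9² = (-0.5926,0.0000)
o4: d²=25 ≤ ρ²=46; F_rep = 16·(0,-5)/25² = (0.0000,-0.1280)
F = F_att + ΣF_rep = (3.4074,1.1220)
p' = p + 1/5·F = (-5.3185,-3.7756)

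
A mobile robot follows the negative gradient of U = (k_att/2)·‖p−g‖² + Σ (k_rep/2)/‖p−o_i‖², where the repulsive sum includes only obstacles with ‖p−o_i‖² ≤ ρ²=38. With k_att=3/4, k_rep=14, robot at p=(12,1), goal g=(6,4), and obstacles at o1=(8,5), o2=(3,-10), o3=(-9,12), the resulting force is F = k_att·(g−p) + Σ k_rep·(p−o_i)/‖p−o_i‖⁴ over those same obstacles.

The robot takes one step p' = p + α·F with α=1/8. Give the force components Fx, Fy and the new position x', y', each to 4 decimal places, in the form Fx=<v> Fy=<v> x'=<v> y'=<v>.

Fx=-4.4453 Fy=2.1953 x'=11.4443 y'=1.2744

F_att = 3/4·(g−p) = 3/4·(-6,3) = (-4.5000,2.2500)
o1: d²=32 ≤ ρ²=38; F_rep = 14·(4,-4)/32² = (0.0547,-0.0547)
o2: d²=202 > ρ²=38 → inactive
o3: d²=562 > ρ²=38 → inactive
F = F_att + ΣF_rep = (-4.4453,2.1953)
p' = p + 1/8·F = (11.4443,1.2744)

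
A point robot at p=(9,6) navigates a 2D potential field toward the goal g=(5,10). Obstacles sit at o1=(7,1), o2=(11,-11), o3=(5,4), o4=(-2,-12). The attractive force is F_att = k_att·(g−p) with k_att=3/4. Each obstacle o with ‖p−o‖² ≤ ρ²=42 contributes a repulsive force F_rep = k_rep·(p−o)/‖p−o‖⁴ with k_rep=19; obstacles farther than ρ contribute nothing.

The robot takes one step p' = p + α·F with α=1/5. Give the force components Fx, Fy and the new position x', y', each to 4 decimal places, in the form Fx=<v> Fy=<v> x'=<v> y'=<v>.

F_att = 3/4·(g−p) = 3/4·(-4,4) = (-3.0000,3.0000)
o1: d²=29 ≤ ρ²=42; F_rep = 19·(2,5)/29² = (0.0452,0.1130)
o2: d²=293 > ρ²=42 → inactive
o3: d²=20 ≤ ρ²=42; F_rep = 19·(4,2)/20² = (0.1900,0.0950)
o4: d²=445 > ρ²=42 → inactive
F = F_att + ΣF_rep = (-2.7648,3.2080)
p' = p + 1/5·F = (8.4470,6.6416)

Fx=-2.7648 Fy=3.2080 x'=8.4470 y'=6.6416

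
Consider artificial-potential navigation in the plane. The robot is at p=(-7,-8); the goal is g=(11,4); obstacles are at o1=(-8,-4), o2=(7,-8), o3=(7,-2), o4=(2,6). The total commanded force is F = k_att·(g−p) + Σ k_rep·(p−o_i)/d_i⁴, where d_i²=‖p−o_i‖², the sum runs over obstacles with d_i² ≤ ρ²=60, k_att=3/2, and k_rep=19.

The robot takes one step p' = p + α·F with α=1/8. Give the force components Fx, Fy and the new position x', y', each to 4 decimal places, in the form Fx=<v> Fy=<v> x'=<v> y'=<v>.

F_att = 3/2·(g−p) = 3/2·(18,12) = (27.0000,18.0000)
o1: d²=17 ≤ ρ²=60; F_rep = 19·(1,-4)/17² = (0.0657,-0.2630)
o2: d²=196 > ρ²=60 → inactive
o3: d²=232 > ρ²=60 → inactive
o4: d²=277 > ρ²=60 → inactive
F = F_att + ΣF_rep = (27.0657,17.7370)
p' = p + 1/8·F = (-3.6168,-5.7829)

Fx=27.0657 Fy=17.7370 x'=-3.6168 y'=-5.7829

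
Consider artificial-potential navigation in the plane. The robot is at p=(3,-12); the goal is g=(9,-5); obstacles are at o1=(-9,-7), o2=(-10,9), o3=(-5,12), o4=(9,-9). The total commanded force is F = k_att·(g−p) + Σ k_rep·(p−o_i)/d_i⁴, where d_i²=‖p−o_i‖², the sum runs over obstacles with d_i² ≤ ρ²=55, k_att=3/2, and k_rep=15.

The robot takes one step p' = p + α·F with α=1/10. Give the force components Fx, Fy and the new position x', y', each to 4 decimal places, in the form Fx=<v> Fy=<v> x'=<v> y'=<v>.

F_att = 3/2·(g−p) = 3/2·(6,7) = (9.0000,10.5000)
o1: d²=169 > ρ²=55 → inactive
o2: d²=610 > ρ²=55 → inactive
o3: d²=640 > ρ²=55 → inactive
o4: d²=45 ≤ ρ²=55; F_rep = 15·(-6,-3)/45² = (-0.0444,-0.0222)
F = F_att + ΣF_rep = (8.9556,10.4778)
p' = p + 1/10·F = (3.8956,-10.9522)

Fx=8.9556 Fy=10.4778 x'=3.8956 y'=-10.9522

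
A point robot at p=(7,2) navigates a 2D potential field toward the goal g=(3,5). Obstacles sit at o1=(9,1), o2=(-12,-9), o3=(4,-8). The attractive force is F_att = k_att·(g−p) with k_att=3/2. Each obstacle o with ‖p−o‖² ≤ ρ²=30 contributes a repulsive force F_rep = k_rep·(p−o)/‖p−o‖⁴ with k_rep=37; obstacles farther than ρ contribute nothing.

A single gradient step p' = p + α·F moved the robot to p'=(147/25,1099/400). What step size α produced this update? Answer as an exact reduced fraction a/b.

α = 1/8

F_att = 3/2·(g−p) = 3/2·(-4,3) = (-6.0000,4.5000)
o1: d²=5 ≤ ρ²=30; F_rep = 37·(-2,1)/5² = (-2.9600,1.4800)
o2: d²=482 > ρ²=30 → inactive
o3: d²=109 > ρ²=30 → inactive
F = F_att + ΣF_rep = (-8.9600,5.9800)
Δp = p'−p = (-1.1200,0.7475); α = Δx/Fx = (-28/25) / (-224/25) = 1/8
check: Δy/Fy = (299/400) / (299/50) = 1/8 ✓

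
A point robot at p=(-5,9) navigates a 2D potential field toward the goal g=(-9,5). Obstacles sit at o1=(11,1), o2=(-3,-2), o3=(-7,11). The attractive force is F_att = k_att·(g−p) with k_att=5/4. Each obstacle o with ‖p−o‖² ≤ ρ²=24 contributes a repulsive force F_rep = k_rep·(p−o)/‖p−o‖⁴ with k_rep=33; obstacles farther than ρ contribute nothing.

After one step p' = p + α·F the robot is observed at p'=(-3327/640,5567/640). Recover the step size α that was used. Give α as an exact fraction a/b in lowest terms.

α = 1/20

F_att = 5/4·(g−p) = 5/4·(-4,-4) = (-5.0000,-5.0000)
o1: d²=320 > ρ²=24 → inactive
o2: d²=125 > ρ²=24 → inactive
o3: d²=8 ≤ ρ²=24; F_rep = 33·(2,-2)/8² = (1.0312,-1.0312)
F = F_att + ΣF_rep = (-3.9688,-6.0312)
Δp = p'−p = (-0.1984,-0.3016); α = Δx/Fx = (-127/640) / (-127/32) = 1/20
check: Δy/Fy = (-193/640) / (-193/32) = 1/20 ✓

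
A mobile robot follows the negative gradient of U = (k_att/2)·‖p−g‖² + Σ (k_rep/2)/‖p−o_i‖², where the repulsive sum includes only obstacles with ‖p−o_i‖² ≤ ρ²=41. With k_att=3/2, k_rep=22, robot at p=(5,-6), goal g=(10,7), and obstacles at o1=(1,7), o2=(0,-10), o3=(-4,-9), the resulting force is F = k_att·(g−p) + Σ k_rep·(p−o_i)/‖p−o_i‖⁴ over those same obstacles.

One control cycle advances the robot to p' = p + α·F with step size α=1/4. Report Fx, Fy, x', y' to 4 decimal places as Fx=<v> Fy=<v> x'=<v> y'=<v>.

Fx=7.5654 Fy=19.5523 x'=6.8914 y'=-1.1119

F_att = 3/2·(g−p) = 3/2·(5,13) = (7.5000,19.5000)
o1: d²=185 > ρ²=41 → inactive
o2: d²=41 ≤ ρ²=41; F_rep = 22·(5,4)/41² = (0.0654,0.0523)
o3: d²=90 > ρ²=41 → inactive
F = F_att + ΣF_rep = (7.5654,19.5523)
p' = p + 1/4·F = (6.8914,-1.1119)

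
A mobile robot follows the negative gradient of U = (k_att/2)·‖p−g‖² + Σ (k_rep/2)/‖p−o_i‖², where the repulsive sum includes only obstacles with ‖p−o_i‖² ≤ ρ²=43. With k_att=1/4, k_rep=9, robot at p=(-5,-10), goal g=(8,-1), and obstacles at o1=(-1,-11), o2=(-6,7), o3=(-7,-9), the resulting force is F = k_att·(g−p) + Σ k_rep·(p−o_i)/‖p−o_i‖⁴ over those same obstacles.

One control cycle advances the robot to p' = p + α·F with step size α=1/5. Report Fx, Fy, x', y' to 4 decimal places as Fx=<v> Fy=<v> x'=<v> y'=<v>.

Fx=3.8454 Fy=1.9211 x'=-4.2309 y'=-9.6158

F_att = 1/4·(g−p) = 1/4·(13,9) = (3.2500,2.2500)
o1: d²=17 ≤ ρ²=43; F_rep = 9·(-4,1)/17² = (-0.1246,0.0311)
o2: d²=290 > ρ²=43 → inactive
o3: d²=5 ≤ ρ²=43; F_rep = 9·(2,-1)/5² = (0.7200,-0.3600)
F = F_att + ΣF_rep = (3.8454,1.9211)
p' = p + 1/5·F = (-4.2309,-9.6158)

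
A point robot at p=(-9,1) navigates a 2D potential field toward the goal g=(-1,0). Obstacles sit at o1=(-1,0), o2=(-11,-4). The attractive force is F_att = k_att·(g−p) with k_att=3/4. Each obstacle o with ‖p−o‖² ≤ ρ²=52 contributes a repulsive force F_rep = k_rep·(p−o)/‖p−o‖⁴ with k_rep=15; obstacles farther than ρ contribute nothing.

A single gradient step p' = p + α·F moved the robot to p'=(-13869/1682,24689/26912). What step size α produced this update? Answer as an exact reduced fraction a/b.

F_att = 3/4·(g−p) = 3/4·(8,-1) = (6.0000,-0.7500)
o1: d²=65 > ρ²=52 → inactive
o2: d²=29 ≤ ρ²=52; F_rep = 15·(2,5)/29² = (0.0357,0.0892)
F = F_att + ΣF_rep = (6.0357,-0.6608)
Δp = p'−p = (0.7545,-0.0826); α = Δx/Fx = (1269/1682) / (5076/841) = 1/8
check: Δy/Fy = (-2223/26912) / (-2223/3364) = 1/8 ✓

α = 1/8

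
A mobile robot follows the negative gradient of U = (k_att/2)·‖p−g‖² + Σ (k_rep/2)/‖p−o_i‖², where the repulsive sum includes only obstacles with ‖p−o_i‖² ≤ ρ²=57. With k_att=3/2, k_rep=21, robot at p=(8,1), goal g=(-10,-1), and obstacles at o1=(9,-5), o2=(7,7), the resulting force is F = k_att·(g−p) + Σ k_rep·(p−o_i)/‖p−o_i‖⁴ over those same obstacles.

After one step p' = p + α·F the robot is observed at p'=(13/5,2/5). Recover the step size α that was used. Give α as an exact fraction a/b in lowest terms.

α = 1/5

F_att = 3/2·(g−p) = 3/2·(-18,-2) = (-27.0000,-3.0000)
o1: d²=37 ≤ ρ²=57; F_rep = 21·(-1,6)/37² = (-0.0153,0.0920)
o2: d²=37 ≤ ρ²=57; F_rep = 21·(1,-6)/37² = (0.0153,-0.0920)
F = F_att + ΣF_rep = (-27.0000,-3.0000)
Δp = p'−p = (-5.4000,-0.6000); α = Δx/Fx = (-27/5) / (-27) = 1/5
check: Δy/Fy = (-3/5) / (-3) = 1/5 ✓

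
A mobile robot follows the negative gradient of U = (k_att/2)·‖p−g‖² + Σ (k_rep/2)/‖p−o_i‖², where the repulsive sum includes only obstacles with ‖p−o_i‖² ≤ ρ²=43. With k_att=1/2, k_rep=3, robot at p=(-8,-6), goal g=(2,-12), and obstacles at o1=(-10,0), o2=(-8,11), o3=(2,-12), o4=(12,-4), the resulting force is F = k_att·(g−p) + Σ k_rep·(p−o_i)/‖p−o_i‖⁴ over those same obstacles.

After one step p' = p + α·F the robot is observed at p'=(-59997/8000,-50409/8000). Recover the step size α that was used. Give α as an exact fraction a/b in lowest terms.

F_att = 1/2·(g−p) = 1/2·(10,-6) = (5.0000,-3.0000)
o1: d²=40 ≤ ρ²=43; F_rep = 3·(2,-6)/40² = (0.0037,-0.0112)
o2: d²=289 > ρ²=43 → inactive
o3: d²=136 > ρ²=43 → inactive
o4: d²=404 > ρ²=43 → inactive
F = F_att + ΣF_rep = (5.0038,-3.0112)
Δp = p'−p = (0.5004,-0.3011); α = Δx/Fx = (4003/8000) / (4003/800) = 1/10
check: Δy/Fy = (-2409/8000) / (-2409/800) = 1/10 ✓

α = 1/10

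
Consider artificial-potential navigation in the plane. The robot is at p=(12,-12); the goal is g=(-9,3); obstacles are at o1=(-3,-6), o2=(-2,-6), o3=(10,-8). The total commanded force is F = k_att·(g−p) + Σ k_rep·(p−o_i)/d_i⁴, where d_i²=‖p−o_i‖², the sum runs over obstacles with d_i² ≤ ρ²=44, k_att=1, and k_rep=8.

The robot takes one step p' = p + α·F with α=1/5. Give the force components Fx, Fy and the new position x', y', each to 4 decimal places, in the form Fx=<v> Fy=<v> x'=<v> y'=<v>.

Fx=-20.9600 Fy=14.9200 x'=7.8080 y'=-9.0160

F_att = 1·(g−p) = 1·(-21,15) = (-21.0000,15.0000)
o1: d²=261 > ρ²=44 → inactive
o2: d²=232 > ρ²=44 → inactive
o3: d²=20 ≤ ρ²=44; F_rep = 8·(2,-4)/20² = (0.0400,-0.0800)
F = F_att + ΣF_rep = (-20.9600,14.9200)
p' = p + 1/5·F = (7.8080,-9.0160)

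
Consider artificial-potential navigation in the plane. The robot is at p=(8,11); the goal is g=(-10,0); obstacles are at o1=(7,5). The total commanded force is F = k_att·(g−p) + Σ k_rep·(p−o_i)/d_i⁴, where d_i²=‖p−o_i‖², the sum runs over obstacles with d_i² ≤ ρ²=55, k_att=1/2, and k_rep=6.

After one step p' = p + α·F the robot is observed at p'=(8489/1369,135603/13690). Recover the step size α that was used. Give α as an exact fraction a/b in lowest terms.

F_att = 1/2·(g−p) = 1/2·(-18,-11) = (-9.0000,-5.5000)
o1: d²=37 ≤ ρ²=55; F_rep = 6·(1,6)/37² = (0.0044,0.0263)
F = F_att + ΣF_rep = (-8.9956,-5.4737)
Δp = p'−p = (-1.7991,-1.0947); α = Δx/Fx = (-2463/1369) / (-12315/1369) = 1/5
check: Δy/Fy = (-14987/13690) / (-14987/2738) = 1/5 ✓

α = 1/5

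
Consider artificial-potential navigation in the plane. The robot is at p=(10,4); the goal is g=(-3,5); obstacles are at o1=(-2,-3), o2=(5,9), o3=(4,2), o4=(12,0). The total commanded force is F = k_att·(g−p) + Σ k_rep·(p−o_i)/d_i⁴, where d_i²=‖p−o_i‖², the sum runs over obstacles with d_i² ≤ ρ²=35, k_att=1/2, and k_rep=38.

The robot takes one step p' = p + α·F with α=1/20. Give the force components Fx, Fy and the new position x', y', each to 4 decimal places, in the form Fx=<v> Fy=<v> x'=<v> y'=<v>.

Fx=-6.6900 Fy=0.8800 x'=9.6655 y'=4.0440

F_att = 1/2·(g−p) = 1/2·(-13,1) = (-6.5000,0.5000)
o1: d²=193 > ρ²=35 → inactive
o2: d²=50 > ρ²=35 → inactive
o3: d²=40 > ρ²=35 → inactive
o4: d²=20 ≤ ρ²=35; F_rep = 38·(-2,4)/20² = (-0.1900,0.3800)
F = F_att + ΣF_rep = (-6.6900,0.8800)
p' = p + 1/20·F = (9.6655,4.0440)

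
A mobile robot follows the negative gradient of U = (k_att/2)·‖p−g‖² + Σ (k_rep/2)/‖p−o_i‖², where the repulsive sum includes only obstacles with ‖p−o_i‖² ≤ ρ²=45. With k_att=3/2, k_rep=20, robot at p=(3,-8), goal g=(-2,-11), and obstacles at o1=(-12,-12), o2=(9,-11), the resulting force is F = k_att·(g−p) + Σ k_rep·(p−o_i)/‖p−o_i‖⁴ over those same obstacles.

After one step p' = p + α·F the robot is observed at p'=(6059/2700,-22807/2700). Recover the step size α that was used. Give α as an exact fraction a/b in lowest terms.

F_att = 3/2·(g−p) = 3/2·(-5,-3) = (-7.5000,-4.5000)
o1: d²=241 > ρ²=45 → inactive
o2: d²=45 ≤ ρ²=45; F_rep = 20·(-6,3)/45² = (-0.0593,0.0296)
F = F_att + ΣF_rep = (-7.5593,-4.4704)
Δp = p'−p = (-0.7559,-0.4470); α = Δx/Fx = (-2041/2700) / (-2041/270) = 1/10
check: Δy/Fy = (-1207/2700) / (-1207/270) = 1/10 ✓

α = 1/10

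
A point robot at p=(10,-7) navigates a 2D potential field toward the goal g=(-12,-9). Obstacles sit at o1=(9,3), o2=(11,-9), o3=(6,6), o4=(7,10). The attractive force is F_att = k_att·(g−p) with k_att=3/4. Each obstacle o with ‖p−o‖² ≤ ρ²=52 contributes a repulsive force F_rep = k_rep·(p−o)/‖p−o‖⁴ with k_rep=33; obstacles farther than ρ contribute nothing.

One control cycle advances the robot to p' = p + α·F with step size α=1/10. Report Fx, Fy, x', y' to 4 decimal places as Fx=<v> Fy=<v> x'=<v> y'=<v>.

F_att = 3/4·(g−p) = 3/4·(-22,-2) = (-16.5000,-1.5000)
o1: d²=101 > ρ²=52 → inactive
o2: d²=5 ≤ ρ²=52; F_rep = 33·(-1,2)/5² = (-1.3200,2.6400)
o3: d²=185 > ρ²=52 → inactive
o4: d²=298 > ρ²=52 → inactive
F = F_att + ΣF_rep = (-17.8200,1.1400)
p' = p + 1/10·F = (8.2180,-6.8860)

Fx=-17.8200 Fy=1.1400 x'=8.2180 y'=-6.8860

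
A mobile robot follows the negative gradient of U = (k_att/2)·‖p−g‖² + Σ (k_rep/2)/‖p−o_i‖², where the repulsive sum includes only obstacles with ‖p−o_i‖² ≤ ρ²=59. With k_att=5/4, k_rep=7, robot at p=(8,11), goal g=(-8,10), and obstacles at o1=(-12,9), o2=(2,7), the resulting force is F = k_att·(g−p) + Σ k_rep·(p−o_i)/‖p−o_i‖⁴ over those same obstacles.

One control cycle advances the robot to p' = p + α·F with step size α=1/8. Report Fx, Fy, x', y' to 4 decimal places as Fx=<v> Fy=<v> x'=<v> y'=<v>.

F_att = 5/4·(g−p) = 5/4·(-16,-1) = (-20.0000,-1.2500)
o1: d²=404 > ρ²=59 → inactive
o2: d²=52 ≤ ρ²=59; F_rep = 7·(6,4)/52² = (0.0155,0.0104)
F = F_att + ΣF_rep = (-19.9845,-1.2396)
p' = p + 1/8·F = (5.5019,10.8450)

Fx=-19.9845 Fy=-1.2396 x'=5.5019 y'=10.8450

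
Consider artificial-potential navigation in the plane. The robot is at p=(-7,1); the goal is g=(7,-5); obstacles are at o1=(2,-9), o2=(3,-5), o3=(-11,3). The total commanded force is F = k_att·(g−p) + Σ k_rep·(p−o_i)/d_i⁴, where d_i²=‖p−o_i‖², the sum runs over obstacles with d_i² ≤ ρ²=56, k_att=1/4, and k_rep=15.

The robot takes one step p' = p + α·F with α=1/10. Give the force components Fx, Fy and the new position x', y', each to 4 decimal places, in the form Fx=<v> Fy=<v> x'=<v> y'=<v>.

F_att = 1/4·(g−p) = 1/4·(14,-6) = (3.5000,-1.5000)
o1: d²=181 > ρ²=56 → inactive
o2: d²=136 > ρ²=56 → inactive
o3: d²=20 ≤ ρ²=56; F_rep = 15·(4,-2)/20² = (0.1500,-0.0750)
F = F_att + ΣF_rep = (3.6500,-1.5750)
p' = p + 1/10·F = (-6.6350,0.8425)

Fx=3.6500 Fy=-1.5750 x'=-6.6350 y'=0.8425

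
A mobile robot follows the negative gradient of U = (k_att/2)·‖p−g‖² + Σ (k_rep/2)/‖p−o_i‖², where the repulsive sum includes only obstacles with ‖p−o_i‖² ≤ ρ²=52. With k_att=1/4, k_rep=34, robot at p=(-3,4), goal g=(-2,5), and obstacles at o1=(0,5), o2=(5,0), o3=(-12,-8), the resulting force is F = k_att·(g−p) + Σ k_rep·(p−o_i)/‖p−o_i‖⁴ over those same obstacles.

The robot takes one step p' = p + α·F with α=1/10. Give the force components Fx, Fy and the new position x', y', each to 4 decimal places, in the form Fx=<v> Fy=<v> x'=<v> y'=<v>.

Fx=-0.7700 Fy=-0.0900 x'=-3.0770 y'=3.9910

F_att = 1/4·(g−p) = 1/4·(1,1) = (0.2500,0.2500)
o1: d²=10 ≤ ρ²=52; F_rep = 34·(-3,-1)/10² = (-1.0200,-0.3400)
o2: d²=80 > ρ²=52 → inactive
o3: d²=225 > ρ²=52 → inactive
F = F_att + ΣF_rep = (-0.7700,-0.0900)
p' = p + 1/10·F = (-3.0770,3.9910)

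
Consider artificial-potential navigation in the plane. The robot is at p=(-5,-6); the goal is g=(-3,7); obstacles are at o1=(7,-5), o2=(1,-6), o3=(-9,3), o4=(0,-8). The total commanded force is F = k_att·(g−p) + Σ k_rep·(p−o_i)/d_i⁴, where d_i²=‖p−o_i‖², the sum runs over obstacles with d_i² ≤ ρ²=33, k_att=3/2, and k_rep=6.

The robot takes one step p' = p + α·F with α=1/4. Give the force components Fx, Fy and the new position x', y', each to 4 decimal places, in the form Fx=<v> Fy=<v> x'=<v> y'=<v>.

F_att = 3/2·(g−p) = 3/2·(2,13) = (3.0000,19.5000)
o1: d²=145 > ρ²=33 → inactive
o2: d²=36 > ρ²=33 → inactive
o3: d²=97 > ρ²=33 → inactive
o4: d²=29 ≤ ρ²=33; F_rep = 6·(-5,2)/29² = (-0.0357,0.0143)
F = F_att + ΣF_rep = (2.9643,19.5143)
p' = p + 1/4·F = (-4.2589,-1.1214)

Fx=2.9643 Fy=19.5143 x'=-4.2589 y'=-1.1214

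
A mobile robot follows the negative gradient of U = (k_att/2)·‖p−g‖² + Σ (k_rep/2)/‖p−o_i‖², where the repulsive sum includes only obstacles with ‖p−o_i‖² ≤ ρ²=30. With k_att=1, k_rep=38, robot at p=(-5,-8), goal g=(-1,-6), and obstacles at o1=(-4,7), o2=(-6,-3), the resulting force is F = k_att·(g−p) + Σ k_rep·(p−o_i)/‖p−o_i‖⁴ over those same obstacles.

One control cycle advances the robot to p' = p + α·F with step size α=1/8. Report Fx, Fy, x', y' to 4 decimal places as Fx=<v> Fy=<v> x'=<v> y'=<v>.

F_att = 1·(g−p) = 1·(4,2) = (4.0000,2.0000)
o1: d²=226 > ρ²=30 → inactive
o2: d²=26 ≤ ρ²=30; F_rep = 38·(1,-5)/26² = (0.0562,-0.2811)
F = F_att + ΣF_rep = (4.0562,1.7189)
p' = p + 1/8·F = (-4.4930,-7.7851)

Fx=4.0562 Fy=1.7189 x'=-4.4930 y'=-7.7851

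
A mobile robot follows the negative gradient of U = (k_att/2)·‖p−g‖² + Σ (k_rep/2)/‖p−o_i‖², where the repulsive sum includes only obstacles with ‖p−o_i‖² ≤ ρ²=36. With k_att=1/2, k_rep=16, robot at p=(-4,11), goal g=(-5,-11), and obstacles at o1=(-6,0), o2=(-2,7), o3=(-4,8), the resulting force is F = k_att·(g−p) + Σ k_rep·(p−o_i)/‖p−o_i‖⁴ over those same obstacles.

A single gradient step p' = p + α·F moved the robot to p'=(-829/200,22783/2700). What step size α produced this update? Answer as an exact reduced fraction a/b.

F_att = 1/2·(g−p) = 1/2·(-1,-22) = (-0.5000,-11.0000)
o1: d²=125 > ρ²=36 → inactive
o2: d²=20 ≤ ρ²=36; F_rep = 16·(-2,4)/20² = (-0.0800,0.1600)
o3: d²=9 ≤ ρ²=36; F_rep = 16·(0,3)/9² = (0.0000,0.5926)
F = F_att + ΣF_rep = (-0.5800,-10.2474)
Δp = p'−p = (-0.1450,-2.5619); α = Δx/Fx = (-29/200) / (-29/50) = 1/4
check: Δy/Fy = (-6917/2700) / (-6917/675) = 1/4 ✓

α = 1/4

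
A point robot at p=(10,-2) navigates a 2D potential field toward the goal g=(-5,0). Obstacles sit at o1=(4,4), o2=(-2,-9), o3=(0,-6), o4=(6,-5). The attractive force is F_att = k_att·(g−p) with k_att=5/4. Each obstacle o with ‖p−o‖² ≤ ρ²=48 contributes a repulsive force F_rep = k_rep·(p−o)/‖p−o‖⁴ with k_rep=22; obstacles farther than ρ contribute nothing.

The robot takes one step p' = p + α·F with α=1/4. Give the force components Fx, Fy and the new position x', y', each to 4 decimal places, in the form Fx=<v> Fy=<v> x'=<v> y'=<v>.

F_att = 5/4·(g−p) = 5/4·(-15,2) = (-18.7500,2.5000)
o1: d²=72 > ρ²=48 → inactive
o2: d²=193 > ρ²=48 → inactive
o3: d²=116 > ρ²=48 → inactive
o4: d²=25 ≤ ρ²=48; F_rep = 22·(4,3)/25² = (0.1408,0.1056)
F = F_att + ΣF_rep = (-18.6092,2.6056)
p' = p + 1/4·F = (5.3477,-1.3486)

Fx=-18.6092 Fy=2.6056 x'=5.3477 y'=-1.3486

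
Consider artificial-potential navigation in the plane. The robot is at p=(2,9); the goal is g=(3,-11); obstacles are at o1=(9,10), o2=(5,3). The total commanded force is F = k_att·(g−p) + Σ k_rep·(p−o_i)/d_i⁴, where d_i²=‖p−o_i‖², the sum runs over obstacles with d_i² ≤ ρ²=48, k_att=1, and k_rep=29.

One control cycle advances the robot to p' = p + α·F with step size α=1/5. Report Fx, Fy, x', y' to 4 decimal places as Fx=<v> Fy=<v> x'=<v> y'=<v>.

F_att = 1·(g−p) = 1·(1,-20) = (1.0000,-20.0000)
o1: d²=50 > ρ²=48 → inactive
o2: d²=45 ≤ ρ²=48; F_rep = 29·(-3,6)/45² = (-0.0430,0.0859)
F = F_att + ΣF_rep = (0.9570,-19.9141)
p' = p + 1/5·F = (2.1914,5.0172)

Fx=0.9570 Fy=-19.9141 x'=2.1914 y'=5.0172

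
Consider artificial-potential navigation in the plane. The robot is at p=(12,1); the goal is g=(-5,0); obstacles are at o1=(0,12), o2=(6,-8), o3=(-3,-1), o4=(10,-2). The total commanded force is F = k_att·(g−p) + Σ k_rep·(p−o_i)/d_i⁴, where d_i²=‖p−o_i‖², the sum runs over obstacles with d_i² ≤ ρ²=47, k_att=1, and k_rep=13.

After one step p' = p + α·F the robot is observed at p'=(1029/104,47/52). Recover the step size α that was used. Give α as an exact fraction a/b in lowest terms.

α = 1/8

F_att = 1·(g−p) = 1·(-17,-1) = (-17.0000,-1.0000)
o1: d²=265 > ρ²=47 → inactive
o2: d²=117 > ρ²=47 → inactive
o3: d²=229 > ρ²=47 → inactive
o4: d²=13 ≤ ρ²=47; F_rep = 13·(2,3)/13² = (0.1538,0.2308)
F = F_att + ΣF_rep = (-16.8462,-0.7692)
Δp = p'−p = (-2.1058,-0.0962); α = Δx/Fx = (-219/104) / (-219/13) = 1/8
check: Δy/Fy = (-5/52) / (-10/13) = 1/8 ✓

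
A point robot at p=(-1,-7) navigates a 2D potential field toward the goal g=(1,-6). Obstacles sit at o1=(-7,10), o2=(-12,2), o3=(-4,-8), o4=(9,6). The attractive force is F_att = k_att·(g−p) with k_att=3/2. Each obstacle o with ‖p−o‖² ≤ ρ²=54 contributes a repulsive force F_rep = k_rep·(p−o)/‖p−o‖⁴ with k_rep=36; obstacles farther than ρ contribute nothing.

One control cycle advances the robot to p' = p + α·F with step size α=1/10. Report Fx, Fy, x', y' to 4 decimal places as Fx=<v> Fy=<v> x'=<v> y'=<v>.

Fx=4.0800 Fy=1.8600 x'=-0.5920 y'=-6.8140

F_att = 3/2·(g−p) = 3/2·(2,1) = (3.0000,1.5000)
o1: d²=325 > ρ²=54 → inactive
o2: d²=202 > ρ²=54 → inactive
o3: d²=10 ≤ ρ²=54; F_rep = 36·(3,1)/10² = (1.0800,0.3600)
o4: d²=269 > ρ²=54 → inactive
F = F_att + ΣF_rep = (4.0800,1.8600)
p' = p + 1/10·F = (-0.5920,-6.8140)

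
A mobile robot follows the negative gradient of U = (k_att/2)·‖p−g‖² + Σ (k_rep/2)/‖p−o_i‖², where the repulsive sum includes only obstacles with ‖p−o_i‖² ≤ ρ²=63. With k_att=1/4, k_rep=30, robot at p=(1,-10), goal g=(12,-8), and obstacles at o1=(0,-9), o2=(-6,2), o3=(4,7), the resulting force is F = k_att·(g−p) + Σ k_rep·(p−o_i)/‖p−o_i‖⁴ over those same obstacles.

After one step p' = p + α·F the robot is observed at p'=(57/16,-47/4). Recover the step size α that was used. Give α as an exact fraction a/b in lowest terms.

F_att = 1/4·(g−p) = 1/4·(11,2) = (2.7500,0.5000)
o1: d²=2 ≤ ρ²=63; F_rep = 30·(1,-1)/2² = (7.5000,-7.5000)
o2: d²=193 > ρ²=63 → inactive
o3: d²=298 > ρ²=63 → inactive
F = F_att + ΣF_rep = (10.2500,-7.0000)
Δp = p'−p = (2.5625,-1.7500); α = Δx/Fx = (41/16) / (41/4) = 1/4
check: Δy/Fy = (-7/4) / (-7) = 1/4 ✓

α = 1/4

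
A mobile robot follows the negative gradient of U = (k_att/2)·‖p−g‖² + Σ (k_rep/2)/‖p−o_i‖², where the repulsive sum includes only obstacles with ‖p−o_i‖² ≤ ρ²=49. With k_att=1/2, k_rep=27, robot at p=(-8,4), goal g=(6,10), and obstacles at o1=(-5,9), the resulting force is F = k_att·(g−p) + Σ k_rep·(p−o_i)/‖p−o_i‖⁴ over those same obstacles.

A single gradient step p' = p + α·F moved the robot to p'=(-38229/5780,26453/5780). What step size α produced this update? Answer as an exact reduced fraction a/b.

α = 1/5

F_att = 1/2·(g−p) = 1/2·(14,6) = (7.0000,3.0000)
o1: d²=34 ≤ ρ²=49; F_rep = 27·(-3,-5)/34² = (-0.0701,-0.1168)
F = F_att + ΣF_rep = (6.9299,2.8832)
Δp = p'−p = (1.3860,0.5766); α = Δx/Fx = (8011/5780) / (8011/1156) = 1/5
check: Δy/Fy = (3333/5780) / (3333/1156) = 1/5 ✓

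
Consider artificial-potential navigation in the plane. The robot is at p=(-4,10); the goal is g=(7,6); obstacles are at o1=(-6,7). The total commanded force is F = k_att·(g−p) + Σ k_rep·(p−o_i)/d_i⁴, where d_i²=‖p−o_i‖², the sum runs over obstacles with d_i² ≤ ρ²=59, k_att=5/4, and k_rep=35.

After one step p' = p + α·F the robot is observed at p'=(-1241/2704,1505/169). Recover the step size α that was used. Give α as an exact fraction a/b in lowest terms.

α = 1/4

F_att = 5/4·(g−p) = 5/4·(11,-4) = (13.7500,-5.0000)
o1: d²=13 ≤ ρ²=59; F_rep = 35·(2,3)/13² = (0.4142,0.6213)
F = F_att + ΣF_rep = (14.1642,-4.3787)
Δp = p'−p = (3.5411,-1.0947); α = Δx/Fx = (9575/2704) / (9575/676) = 1/4
check: Δy/Fy = (-185/169) / (-740/169) = 1/4 ✓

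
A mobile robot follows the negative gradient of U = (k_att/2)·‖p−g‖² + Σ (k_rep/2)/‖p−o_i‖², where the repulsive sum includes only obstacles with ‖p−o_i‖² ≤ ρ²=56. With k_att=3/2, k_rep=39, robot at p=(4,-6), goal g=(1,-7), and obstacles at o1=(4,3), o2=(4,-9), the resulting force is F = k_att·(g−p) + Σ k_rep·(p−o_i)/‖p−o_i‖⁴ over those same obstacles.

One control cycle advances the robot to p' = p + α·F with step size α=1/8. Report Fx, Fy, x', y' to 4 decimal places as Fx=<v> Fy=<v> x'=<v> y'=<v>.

Fx=-4.5000 Fy=-0.0556 x'=3.4375 y'=-6.0069

F_att = 3/2·(g−p) = 3/2·(-3,-1) = (-4.5000,-1.5000)
o1: d²=81 > ρ²=56 → inactive
o2: d²=9 ≤ ρ²=56; F_rep = 39·(0,3)/9² = (0.0000,1.4444)
F = F_att + ΣF_rep = (-4.5000,-0.0556)
p' = p + 1/8·F = (3.4375,-6.0069)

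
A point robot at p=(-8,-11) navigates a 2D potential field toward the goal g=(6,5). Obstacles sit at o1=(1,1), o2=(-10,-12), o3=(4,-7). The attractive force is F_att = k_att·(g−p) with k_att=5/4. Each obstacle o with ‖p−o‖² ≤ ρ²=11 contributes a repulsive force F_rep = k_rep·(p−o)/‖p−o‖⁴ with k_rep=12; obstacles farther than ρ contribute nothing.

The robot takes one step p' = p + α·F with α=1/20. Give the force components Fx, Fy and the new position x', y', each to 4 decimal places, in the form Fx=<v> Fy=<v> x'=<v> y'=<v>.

Fx=18.4600 Fy=20.4800 x'=-7.0770 y'=-9.9760

F_att = 5/4·(g−p) = 5/4·(14,16) = (17.5000,20.0000)
o1: d²=225 > ρ²=11 → inactive
o2: d²=5 ≤ ρ²=11; F_rep = 12·(2,1)/5² = (0.9600,0.4800)
o3: d²=160 > ρ²=11 → inactive
F = F_att + ΣF_rep = (18.4600,20.4800)
p' = p + 1/20·F = (-7.0770,-9.9760)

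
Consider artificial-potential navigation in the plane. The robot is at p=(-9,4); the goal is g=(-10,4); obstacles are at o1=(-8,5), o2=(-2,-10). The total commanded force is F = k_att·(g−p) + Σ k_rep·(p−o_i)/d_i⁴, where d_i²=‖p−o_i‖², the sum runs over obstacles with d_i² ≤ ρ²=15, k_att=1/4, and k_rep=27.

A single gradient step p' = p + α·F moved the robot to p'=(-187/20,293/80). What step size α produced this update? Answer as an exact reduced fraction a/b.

α = 1/20

F_att = 1/4·(g−p) = 1/4·(-1,0) = (-0.2500,0.0000)
o1: d²=2 ≤ ρ²=15; F_rep = 27·(-1,-1)/2² = (-6.7500,-6.7500)
o2: d²=245 > ρ²=15 → inactive
F = F_att + ΣF_rep = (-7.0000,-6.7500)
Δp = p'−p = (-0.3500,-0.3375); α = Δx/Fx = (-7/20) / (-7) = 1/20
check: Δy/Fy = (-27/80) / (-27/4) = 1/20 ✓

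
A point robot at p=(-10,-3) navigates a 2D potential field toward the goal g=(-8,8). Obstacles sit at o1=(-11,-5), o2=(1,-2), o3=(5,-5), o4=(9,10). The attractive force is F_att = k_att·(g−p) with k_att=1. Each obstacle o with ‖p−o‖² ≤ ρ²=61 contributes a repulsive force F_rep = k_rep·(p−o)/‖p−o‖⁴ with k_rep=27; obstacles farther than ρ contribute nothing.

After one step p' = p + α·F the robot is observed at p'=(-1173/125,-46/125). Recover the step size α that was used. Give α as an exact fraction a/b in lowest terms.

F_att = 1·(g−p) = 1·(2,11) = (2.0000,11.0000)
o1: d²=5 ≤ ρ²=61; F_rep = 27·(1,2)/5² = (1.0800,2.1600)
o2: d²=122 > ρ²=61 → inactive
o3: d²=229 > ρ²=61 → inactive
o4: d²=530 > ρ²=61 → inactive
F = F_att + ΣF_rep = (3.0800,13.1600)
Δp = p'−p = (0.6160,2.6320); α = Δx/Fx = (77/125) / (77/25) = 1/5
check: Δy/Fy = (329/125) / (329/25) = 1/5 ✓

α = 1/5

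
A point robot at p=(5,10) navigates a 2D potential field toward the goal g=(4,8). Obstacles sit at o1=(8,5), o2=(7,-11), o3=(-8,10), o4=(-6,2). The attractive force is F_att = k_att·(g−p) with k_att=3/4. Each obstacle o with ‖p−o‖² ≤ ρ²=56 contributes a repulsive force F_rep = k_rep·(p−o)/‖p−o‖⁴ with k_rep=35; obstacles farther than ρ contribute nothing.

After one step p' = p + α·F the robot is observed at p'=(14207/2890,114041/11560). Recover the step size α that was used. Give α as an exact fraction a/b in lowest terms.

F_att = 3/4·(g−p) = 3/4·(-1,-2) = (-0.7500,-1.5000)
o1: d²=34 ≤ ρ²=56; F_rep = 35·(-3,5)/34² = (-0.0908,0.1514)
o2: d²=445 > ρ²=56 → inactive
o3: d²=169 > ρ²=56 → inactive
o4: d²=185 > ρ²=56 → inactive
F = F_att + ΣF_rep = (-0.8408,-1.3486)
Δp = p'−p = (-0.0841,-0.1349); α = Δx/Fx = (-243/2890) / (-243/289) = 1/10
check: Δy/Fy = (-1559/11560) / (-1559/1156) = 1/10 ✓

α = 1/10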